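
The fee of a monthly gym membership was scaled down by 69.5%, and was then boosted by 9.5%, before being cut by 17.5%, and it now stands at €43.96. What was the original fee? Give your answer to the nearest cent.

Undoing the 17.5% decrease: €43.96 ÷ 0.825 ≈ €53.284848.
Undoing the 9.5% increase: €53.284848 ÷ 1.095 ≈ €48.661962.
Undoing the 69.5% decrease: €48.661962 ÷ 0.305 ≈ €159.55.

€159.55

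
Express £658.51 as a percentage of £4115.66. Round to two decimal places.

£658.51 ÷ £4115.66 ≈ 16.00%.

16.00%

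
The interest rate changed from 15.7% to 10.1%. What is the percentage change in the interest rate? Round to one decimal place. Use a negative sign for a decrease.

The change is 10.1 − 15.7 = -5.6 percentage points.
Relative to the original 15.7%, that is -5.6 ÷ 15.7 ≈ -35.7%.

-35.7%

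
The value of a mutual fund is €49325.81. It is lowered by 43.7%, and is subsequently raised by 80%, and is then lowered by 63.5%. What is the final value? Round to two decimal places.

Apply the 43.7% decrease: €49325.81 × 0.563 = €27770.43103.
Apply the 80% increase: €27770.43103 × 1.8 = €49986.775854.
63.5% decrease: €49986.775854 × 0.365 = €18245.17318671 ≈ €18245.17.

€18245.17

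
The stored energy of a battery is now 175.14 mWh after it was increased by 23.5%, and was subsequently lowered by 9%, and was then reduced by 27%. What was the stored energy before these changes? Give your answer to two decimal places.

213.48 mWh

The overall multiplier applied was 1.235 × 0.91 × 0.73 = 0.8204105.
So the original stored energy was 175.14 ÷ 0.8204105 ≈ 213.48 mWh.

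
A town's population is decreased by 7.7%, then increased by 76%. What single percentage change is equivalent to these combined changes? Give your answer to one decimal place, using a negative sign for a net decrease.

62.4%

The combined multiplier is 0.923 × 1.76 = 1.62448.
That corresponds to an increase of 62.4%.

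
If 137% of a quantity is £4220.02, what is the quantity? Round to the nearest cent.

£3080.31

£4220.02 ÷ 1.37 ≈ £3080.31.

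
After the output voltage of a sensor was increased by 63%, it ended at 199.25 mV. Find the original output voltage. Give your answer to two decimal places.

The overall multiplier applied was 1.63.
So the original output voltage was 199.25 ÷ 1.63 ≈ 122.24 mV.

122.24 mV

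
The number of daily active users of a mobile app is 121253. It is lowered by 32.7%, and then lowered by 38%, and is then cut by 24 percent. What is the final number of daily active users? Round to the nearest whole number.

After the 32.7% decrease: 121253 × 0.673 = 81603.269.
38% decrease: 81603.269 × 0.62 = 50594.02678.
24% decrease: 50594.02678 × 0.76 = 38451.4603528 ≈ 38451.

38451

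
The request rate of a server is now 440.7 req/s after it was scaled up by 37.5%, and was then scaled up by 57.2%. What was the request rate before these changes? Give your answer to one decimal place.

203.9 req/s

The overall multiplier applied was 1.375 × 1.572 = 2.1615.
So the original request rate was 440.7 ÷ 2.1615 ≈ 203.9 req/s.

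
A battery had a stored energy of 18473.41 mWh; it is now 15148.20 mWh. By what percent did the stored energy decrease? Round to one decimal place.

Change: 15148.20 − 18473.41 = -3325.21.
Relative to the original: -3325.21 ÷ 18473.41 ≈ -18.0%.
So the stored energy decreased by 18.0%.

18.0%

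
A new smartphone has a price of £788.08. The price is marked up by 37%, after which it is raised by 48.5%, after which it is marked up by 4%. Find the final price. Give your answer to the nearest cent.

£1667.44

Apply the 37% increase: £788.08 × 1.37 = £1079.6696.
Apply the 48.5% increase: £1079.6696 × 1.485 = £1603.309356.
4% increase: £1603.309356 × 1.04 = £1667.44173024 ≈ £1667.44.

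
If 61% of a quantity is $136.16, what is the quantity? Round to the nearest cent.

$223.21

$136.16 ÷ 0.61 ≈ $223.21.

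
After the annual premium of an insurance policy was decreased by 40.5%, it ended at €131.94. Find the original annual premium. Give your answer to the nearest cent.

€221.75

The overall multiplier applied was 0.595.
So the original annual premium was €131.94 ÷ 0.595 ≈ €221.75.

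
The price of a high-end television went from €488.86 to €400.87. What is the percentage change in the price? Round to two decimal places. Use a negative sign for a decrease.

-18.00%

Change: €400.87 − €488.86 = -€87.99.
Relative to the original: -€87.99 ÷ €488.86 ≈ -18.00%.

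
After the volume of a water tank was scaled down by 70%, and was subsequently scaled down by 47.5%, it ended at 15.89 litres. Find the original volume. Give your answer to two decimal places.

The overall multiplier applied was 0.3 × 0.525 = 0.1575.
So the original volume was 15.89 ÷ 0.1575 ≈ 100.89 litres.

100.89 litres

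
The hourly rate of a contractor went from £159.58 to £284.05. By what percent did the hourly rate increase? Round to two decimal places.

Change: £284.05 − £159.58 = £124.47.
Relative to the original: £124.47 ÷ £159.58 ≈ 78.00%.
So the hourly rate increased by 78.00%.

78.00%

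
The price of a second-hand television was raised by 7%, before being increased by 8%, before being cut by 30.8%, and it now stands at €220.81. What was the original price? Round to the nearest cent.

€276.12

Undoing the 30.8% decrease: €220.81 ÷ 0.692 ≈ €319.089595.
Undoing the 8% increase: €319.089595 ÷ 1.08 ≈ €295.453329.
Undoing the 7% increase: €295.453329 ÷ 1.07 ≈ €276.12.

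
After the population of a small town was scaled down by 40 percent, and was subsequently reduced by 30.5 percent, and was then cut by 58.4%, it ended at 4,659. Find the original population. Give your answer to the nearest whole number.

26,857

The overall multiplier applied was 0.6 × 0.695 × 0.416 = 0.173472.
So the original population was 4,659 ÷ 0.173472 ≈ 26,857.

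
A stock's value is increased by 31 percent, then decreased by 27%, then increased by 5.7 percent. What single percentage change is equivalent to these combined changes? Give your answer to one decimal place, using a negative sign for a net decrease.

1.1%

The combined multiplier is 1.31 × 0.73 × 1.057 = 1.0108091.
That corresponds to an increase of 1.1%.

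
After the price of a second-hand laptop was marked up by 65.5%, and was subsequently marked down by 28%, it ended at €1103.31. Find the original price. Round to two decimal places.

€925.91

Undoing the 28% decrease: €1103.31 ÷ 0.72 = €1532.375.
Undoing the 65.5% increase: €1532.375 ÷ 1.655 ≈ €925.91.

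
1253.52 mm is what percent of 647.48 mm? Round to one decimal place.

1253.52 mm ÷ 647.48 mm ≈ 193.6%.

193.6%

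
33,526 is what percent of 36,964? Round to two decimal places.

33,526 ÷ 36,964 ≈ 90.70%.

90.70%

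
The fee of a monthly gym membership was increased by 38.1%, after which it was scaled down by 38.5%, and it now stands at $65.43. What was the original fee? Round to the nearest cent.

$77.04

The overall multiplier applied was 1.381 × 0.615 = 0.849315.
So the original fee was $65.43 ÷ 0.849315 ≈ $77.04.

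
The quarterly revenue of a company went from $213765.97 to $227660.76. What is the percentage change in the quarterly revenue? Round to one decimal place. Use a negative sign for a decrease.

6.5%

Change: $227660.76 − $213765.97 = $13894.79.
Relative to the original: $13894.79 ÷ $213765.97 ≈ 6.5%.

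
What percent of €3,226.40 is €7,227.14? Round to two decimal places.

€7,227.14 ÷ €3,226.40 ≈ 224.00%.

224.00%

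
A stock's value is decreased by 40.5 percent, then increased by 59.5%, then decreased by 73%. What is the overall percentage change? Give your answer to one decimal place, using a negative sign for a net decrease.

-74.4%

The combined multiplier is 0.595 × 1.595 × 0.27 = 0.25623675.
That corresponds to a decrease of 74.4%.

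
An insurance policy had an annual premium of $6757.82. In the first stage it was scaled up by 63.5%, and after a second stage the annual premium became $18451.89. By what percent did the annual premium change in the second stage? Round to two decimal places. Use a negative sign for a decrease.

67.00%

After the first stage: $6757.82 × 1.635 = $11049.0357.
Second-stage multiplier: $18451.89 ÷ $11049.0357 ≈ 1.67.
That is a change of 67.00%.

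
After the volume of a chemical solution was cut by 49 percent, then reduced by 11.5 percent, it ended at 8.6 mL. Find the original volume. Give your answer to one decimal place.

Undoing the 11.5% decrease: 8.6 ÷ 0.885 ≈ 9.717514.
Undoing the 49% decrease: 9.717514 ÷ 0.51 ≈ 19.1 mL.

19.1 mL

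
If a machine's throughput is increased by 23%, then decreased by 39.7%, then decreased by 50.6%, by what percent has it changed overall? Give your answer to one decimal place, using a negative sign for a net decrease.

The combined multiplier is 1.23 × 0.603 × 0.494 = 0.36639486.
That corresponds to a decrease of 63.4%.

-63.4%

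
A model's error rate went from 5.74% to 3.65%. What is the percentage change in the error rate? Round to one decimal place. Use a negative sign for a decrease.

The change is 3.65 − 5.74 = -2.09 percentage points.
Relative to the original 5.74%, that is -2.09 ÷ 5.74 ≈ -36.4%.

-36.4%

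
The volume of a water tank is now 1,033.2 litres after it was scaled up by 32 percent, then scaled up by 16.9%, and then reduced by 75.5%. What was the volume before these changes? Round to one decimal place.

The overall multiplier applied was 1.32 × 1.169 × 0.245 = 0.3780546.
So the original volume was 1,033.2 ÷ 0.3780546 ≈ 2,732.9 litres.

2,732.9 litres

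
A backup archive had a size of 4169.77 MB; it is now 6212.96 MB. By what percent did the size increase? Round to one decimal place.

49.0%

Change: 6212.96 − 4169.77 = 2043.19.
Relative to the original: 2043.19 ÷ 4169.77 ≈ 49.0%.
So the size increased by 49.0%.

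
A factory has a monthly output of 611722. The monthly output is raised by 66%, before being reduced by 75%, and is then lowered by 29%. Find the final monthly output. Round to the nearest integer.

180244

After the 66% increase: 611722 × 1.66 = 1015458.52.
Apply the 75% decrease: 1015458.52 × 0.25 = 253864.63.
29% decrease: 253864.63 × 0.71 = 180243.8873 ≈ 180244.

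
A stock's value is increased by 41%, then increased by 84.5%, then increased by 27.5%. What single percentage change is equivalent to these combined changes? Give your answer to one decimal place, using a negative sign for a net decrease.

231.7%

The combined multiplier is 1.41 × 1.845 × 1.275 = 3.31684875.
That corresponds to an increase of 231.7%.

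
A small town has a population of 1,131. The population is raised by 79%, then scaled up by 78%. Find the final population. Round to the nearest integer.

3,604

Each change multiplies by a factor: 1.79 × 1.78 = 3.1862.
1,131 × 3.1862 = 3603.5922 ≈ 3,604.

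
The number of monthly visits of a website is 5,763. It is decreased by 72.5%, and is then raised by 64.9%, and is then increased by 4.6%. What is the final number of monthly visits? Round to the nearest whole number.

2,734

Each change multiplies by a factor: 0.275 × 1.649 × 1.046 = 0.47433485.
5,763 × 0.47433485 = 2733.59174055 ≈ 2,734.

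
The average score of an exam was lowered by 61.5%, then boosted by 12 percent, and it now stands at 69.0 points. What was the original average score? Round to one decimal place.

Undoing the 12% increase: 69.0 ÷ 1.12 ≈ 61.607143.
Undoing the 61.5% decrease: 61.607143 ÷ 0.385 ≈ 160.0 points.

160.0 points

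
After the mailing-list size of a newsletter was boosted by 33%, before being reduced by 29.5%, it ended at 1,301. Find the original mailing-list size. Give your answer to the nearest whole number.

1,388

The overall multiplier applied was 1.33 × 0.705 = 0.93765.
So the original mailing-list size was 1,301 ÷ 0.93765 ≈ 1,388.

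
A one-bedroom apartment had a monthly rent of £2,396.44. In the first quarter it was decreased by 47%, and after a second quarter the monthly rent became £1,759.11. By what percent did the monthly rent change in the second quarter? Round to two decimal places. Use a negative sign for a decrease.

38.50%

After the first quarter: £2,396.44 × 0.53 = £1270.1132.
Second-quarter multiplier: £1,759.11 ÷ £1270.1132 ≈ 1.385003.
That is a change of 38.50%.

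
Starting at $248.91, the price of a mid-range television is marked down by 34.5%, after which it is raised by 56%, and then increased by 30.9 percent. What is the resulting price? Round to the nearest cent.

Each change multiplies by a factor: 0.655 × 1.56 × 1.309 = 1.3375362.
$248.91 × 1.3375362 = $332.926135542 ≈ $332.93.

$332.93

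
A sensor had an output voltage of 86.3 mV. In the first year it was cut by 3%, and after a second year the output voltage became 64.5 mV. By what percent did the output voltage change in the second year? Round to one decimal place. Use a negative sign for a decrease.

After the first year: 86.3 × 0.97 = 83.711.
Second-year multiplier: 64.5 ÷ 83.711 ≈ 0.77051.
That is a change of -22.9%.

-22.9%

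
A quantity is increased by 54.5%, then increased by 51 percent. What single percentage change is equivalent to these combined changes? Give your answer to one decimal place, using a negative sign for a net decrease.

The combined multiplier is 1.545 × 1.51 = 2.33295.
That corresponds to an increase of 133.3%.

133.3%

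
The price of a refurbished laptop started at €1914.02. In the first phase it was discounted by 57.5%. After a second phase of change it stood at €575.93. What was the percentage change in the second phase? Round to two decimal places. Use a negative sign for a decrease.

-29.20%

After the first phase: €1914.02 × 0.425 = €813.4585.
Second-phase multiplier: €575.93 ÷ €813.4585 ≈ 0.708002.
That is a change of -29.20%.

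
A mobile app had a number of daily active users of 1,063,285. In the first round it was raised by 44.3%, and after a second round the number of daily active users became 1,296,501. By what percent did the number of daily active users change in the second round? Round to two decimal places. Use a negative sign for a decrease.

-15.50%

After the first round: 1,063,285 × 1.443 = 1534320.255.
Second-round multiplier: 1,296,501 ÷ 1534320.255 ≈ 0.845.
That is a change of -15.50%.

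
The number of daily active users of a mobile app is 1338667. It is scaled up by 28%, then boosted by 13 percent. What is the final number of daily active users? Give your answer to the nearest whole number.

Apply the 28% increase: 1338667 × 1.28 = 1713493.76.
13% increase: 1713493.76 × 1.13 = 1936247.9488 ≈ 1936248.

1936248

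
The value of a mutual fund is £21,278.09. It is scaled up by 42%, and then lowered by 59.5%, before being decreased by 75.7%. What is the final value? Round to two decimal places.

£2,973.60

After the 42% increase: £21,278.09 × 1.42 = £30214.8878.
After the 59.5% decrease: £30214.8878 × 0.405 = £12237.029559.
After the 75.7% decrease: £12237.029559 × 0.243 = £2973.598182837 ≈ £2,973.60.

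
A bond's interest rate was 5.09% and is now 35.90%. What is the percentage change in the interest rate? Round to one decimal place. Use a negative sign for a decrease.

The change is 35.90 − 5.09 = 30.81 percentage points.
Relative to the original 5.09%, that is 30.81 ÷ 5.09 ≈ 605.3%.

605.3%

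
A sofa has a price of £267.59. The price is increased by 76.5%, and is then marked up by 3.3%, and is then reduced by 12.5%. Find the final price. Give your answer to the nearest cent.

76.5% increase: £267.59 × 1.765 = £472.29635.
Apply the 3.3% increase: £472.29635 × 1.033 = £487.88212955.
Apply the 12.5% decrease: £487.88212955 × 0.875 = £426.89686335625 ≈ £426.90.

£426.90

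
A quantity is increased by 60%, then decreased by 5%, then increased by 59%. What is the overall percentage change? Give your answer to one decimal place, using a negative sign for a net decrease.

141.7%

A 60% increase multiplies by 1.6.
Then a 5% decrease: 1.6 × 0.95 = 1.52.
Then a 59% increase: 1.52 × 1.59 = 2.4168.
Overall factor 2.4168, i.e. 141.7%.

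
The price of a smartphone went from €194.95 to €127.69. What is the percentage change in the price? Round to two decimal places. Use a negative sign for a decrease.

-34.50%

Change: €127.69 − €194.95 = -€67.26.
Relative to the original: -€67.26 ÷ €194.95 ≈ -34.50%.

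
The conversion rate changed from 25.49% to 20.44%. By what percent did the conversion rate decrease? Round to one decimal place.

19.8%

The change is 20.44 − 25.49 = -5.05 percentage points.
Relative to the original 25.49%, that is -5.05 ÷ 25.49 ≈ -19.8%.
So the conversion rate fell by 19.8%.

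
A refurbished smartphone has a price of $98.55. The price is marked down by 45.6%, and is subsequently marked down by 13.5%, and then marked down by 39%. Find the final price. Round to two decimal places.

$28.29

Apply the 45.6% decrease: $98.55 × 0.544 = $53.6112.
After the 13.5% decrease: $53.6112 × 0.865 = $46.373688.
After the 39% decrease: $46.373688 × 0.61 = $28.28794968 ≈ $28.29.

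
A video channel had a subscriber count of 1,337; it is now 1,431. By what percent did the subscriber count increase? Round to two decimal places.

7.03%

Change: 1,431 − 1,337 = 94.
Relative to the original: 94 ÷ 1,337 ≈ 7.03%.
So the subscriber count increased by 7.03%.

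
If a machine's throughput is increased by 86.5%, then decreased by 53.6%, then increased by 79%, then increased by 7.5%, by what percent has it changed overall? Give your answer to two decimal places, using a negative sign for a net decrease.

66.52%

The combined multiplier is 1.865 × 0.464 × 1.79 × 1.075 = 1.66516898.
That corresponds to an increase of 66.52%.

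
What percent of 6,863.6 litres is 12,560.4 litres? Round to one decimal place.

183.0%

12,560.4 litres ÷ 6,863.6 litres ≈ 183.0%.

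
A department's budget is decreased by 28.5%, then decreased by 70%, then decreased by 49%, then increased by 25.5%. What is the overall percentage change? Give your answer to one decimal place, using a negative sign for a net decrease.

A 28.5% decrease multiplies by 0.715.
Then a 70% decrease: 0.715 × 0.3 = 0.2145.
Then a 49% decrease: 0.2145 × 0.51 = 0.109395.
Then a 25.5% increase: 0.109395 × 1.255 = 0.137290725.
Overall factor 0.137290725, i.e. -86.3%.

-86.3%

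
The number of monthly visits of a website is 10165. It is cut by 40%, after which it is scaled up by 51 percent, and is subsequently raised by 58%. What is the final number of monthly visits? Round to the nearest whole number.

Apply the 40% decrease: 10165 × 0.6 = 6099.
Apply the 51% increase: 6099 × 1.51 = 9209.49.
58% increase: 9209.49 × 1.58 = 14550.9942 ≈ 14551.

14551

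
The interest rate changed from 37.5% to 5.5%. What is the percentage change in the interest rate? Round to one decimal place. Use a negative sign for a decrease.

-85.3%

The change is 5.5 − 37.5 = -32.0 percentage points.
Relative to the original 37.5%, that is -32.0 ÷ 37.5 ≈ -85.3%.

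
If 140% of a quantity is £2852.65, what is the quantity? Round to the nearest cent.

£2852.65 ÷ 1.4 ≈ £2037.61.

£2037.61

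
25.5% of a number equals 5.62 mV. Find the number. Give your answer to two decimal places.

22.04 mV

5.62 mV ÷ 0.255 ≈ 22.04 mV.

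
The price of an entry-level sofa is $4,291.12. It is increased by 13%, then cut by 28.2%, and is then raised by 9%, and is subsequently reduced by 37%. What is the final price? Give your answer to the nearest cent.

13% increase: $4,291.12 × 1.13 = $4848.9656.
After the 28.2% decrease: $4848.9656 × 0.718 = $3481.5573008.
Apply the 9% increase: $3481.5573008 × 1.09 = $3794.897457872.
Apply the 37% decrease: $3794.897457872 × 0.63 = $2390.78539845936 ≈ $2,390.79.

$2,390.79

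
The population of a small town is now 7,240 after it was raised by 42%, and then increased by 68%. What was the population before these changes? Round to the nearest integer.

3,035

The overall multiplier applied was 1.42 × 1.68 = 2.3856.
So the original population was 7,240 ÷ 2.3856 ≈ 3,035.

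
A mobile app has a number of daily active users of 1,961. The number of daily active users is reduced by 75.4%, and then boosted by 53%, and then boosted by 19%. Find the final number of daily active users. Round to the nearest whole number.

878

Each change multiplies by a factor: 0.246 × 1.53 × 1.19 = 0.4478922.
1,961 × 0.4478922 = 878.3166042 ≈ 878.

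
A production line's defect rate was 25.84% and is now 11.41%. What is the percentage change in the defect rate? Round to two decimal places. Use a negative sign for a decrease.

-55.84%

The change is 11.41 − 25.84 = -14.43 percentage points.
Relative to the original 25.84%, that is -14.43 ÷ 25.84 ≈ -55.84%.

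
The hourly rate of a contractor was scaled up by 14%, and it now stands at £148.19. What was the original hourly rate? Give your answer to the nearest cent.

£129.99

The overall multiplier applied was 1.14.
So the original hourly rate was £148.19 ÷ 1.14 ≈ £129.99.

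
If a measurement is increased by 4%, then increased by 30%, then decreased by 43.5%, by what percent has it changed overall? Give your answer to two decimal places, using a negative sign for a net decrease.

The combined multiplier is 1.04 × 1.3 × 0.565 = 0.76388.
That corresponds to a decrease of 23.61%.

-23.61%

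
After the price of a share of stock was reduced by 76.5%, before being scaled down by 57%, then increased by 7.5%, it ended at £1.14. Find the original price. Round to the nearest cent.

The overall multiplier applied was 0.235 × 0.43 × 1.075 = 0.10862875.
So the original price was £1.14 ÷ 0.10862875 ≈ £10.49.

£10.49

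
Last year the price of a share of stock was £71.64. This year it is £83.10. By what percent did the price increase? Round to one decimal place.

16.0%

Change: £83.10 − £71.64 = £11.46.
Relative to the original: £11.46 ÷ £71.64 ≈ 16.0%.
So the price increased by 16.0%.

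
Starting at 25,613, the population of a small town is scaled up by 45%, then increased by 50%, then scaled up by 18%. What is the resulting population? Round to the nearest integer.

Apply the 45% increase: 25,613 × 1.45 = 37138.85.
After the 50% increase: 37138.85 × 1.5 = 55708.275.
18% increase: 55708.275 × 1.18 = 65735.7645 ≈ 65,736.

65,736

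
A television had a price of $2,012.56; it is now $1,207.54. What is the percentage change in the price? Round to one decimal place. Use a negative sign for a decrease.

Change: $1,207.54 − $2,012.56 = -$805.02.
Relative to the original: -$805.02 ÷ $2,012.56 ≈ -40.0%.

-40.0%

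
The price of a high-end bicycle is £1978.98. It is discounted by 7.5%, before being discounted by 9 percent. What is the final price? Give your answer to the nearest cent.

Apply the 7.5% decrease: £1978.98 × 0.925 = £1830.5565.
Apply the 9% decrease: £1830.5565 × 0.91 = £1665.806415 ≈ £1665.81.

£1665.81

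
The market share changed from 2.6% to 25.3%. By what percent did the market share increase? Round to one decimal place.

873.1%

The change is 25.3 − 2.6 = 22.7 percentage points.
Relative to the original 2.6%, that is 22.7 ÷ 2.6 ≈ 873.1%.
So the market share rose by 873.1%.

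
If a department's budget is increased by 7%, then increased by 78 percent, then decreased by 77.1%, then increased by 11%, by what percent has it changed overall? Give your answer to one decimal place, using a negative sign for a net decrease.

-51.6%

The combined multiplier is 1.07 × 1.78 × 0.229 × 1.11 = 0.484130274.
That corresponds to a decrease of 51.6%.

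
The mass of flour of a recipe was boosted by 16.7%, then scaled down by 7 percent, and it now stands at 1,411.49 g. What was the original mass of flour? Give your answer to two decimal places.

Undoing the 7% decrease: 1,411.49 ÷ 0.93 ≈ 1517.731183.
Undoing the 16.7% increase: 1517.731183 ÷ 1.167 ≈ 1,300.54 g.

1,300.54 g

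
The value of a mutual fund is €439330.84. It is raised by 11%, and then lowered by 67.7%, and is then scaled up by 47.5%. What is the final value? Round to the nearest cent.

Each change multiplies by a factor: 1.11 × 0.323 × 1.475 = 0.52883175.
€439330.84 × 0.52883175 = €232332.09694617 ≈ €232332.10.

€232332.10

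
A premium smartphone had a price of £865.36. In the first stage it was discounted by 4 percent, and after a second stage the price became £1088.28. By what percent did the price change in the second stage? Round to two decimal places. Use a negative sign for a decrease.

31.00%

After the first stage: £865.36 × 0.96 = £830.7456.
Second-stage multiplier: £1088.28 ÷ £830.7456 ≈ 1.310004.
That is a change of 31.00%.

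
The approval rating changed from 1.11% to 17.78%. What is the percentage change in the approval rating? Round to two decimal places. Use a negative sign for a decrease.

1501.80%

The change is 17.78 − 1.11 = 16.67 percentage points.
Relative to the original 1.11%, that is 16.67 ÷ 1.11 ≈ 1501.80%.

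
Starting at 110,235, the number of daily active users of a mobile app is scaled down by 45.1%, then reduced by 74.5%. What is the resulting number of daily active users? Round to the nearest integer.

After the 45.1% decrease: 110,235 × 0.549 = 60519.015.
Apply the 74.5% decrease: 60519.015 × 0.255 = 15432.348825 ≈ 15,432.

15,432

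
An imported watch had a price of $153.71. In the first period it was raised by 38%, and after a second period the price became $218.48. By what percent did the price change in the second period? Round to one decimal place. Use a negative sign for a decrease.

After the first period: $153.71 × 1.38 = $212.1198.
Second-period multiplier: $218.48 ÷ $212.1198 ≈ 1.02998.
That is a change of 3.0%.

3.0%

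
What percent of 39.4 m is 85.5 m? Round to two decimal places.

217.01%

85.5 m ÷ 39.4 m ≈ 217.01%.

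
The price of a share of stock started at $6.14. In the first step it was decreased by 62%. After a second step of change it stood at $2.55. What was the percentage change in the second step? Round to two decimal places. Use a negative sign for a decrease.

After the first step: $6.14 × 0.38 = $2.3332.
Second-step multiplier: $2.55 ÷ $2.3332 ≈ 1.09292.
That is a change of 9.29%.

9.29%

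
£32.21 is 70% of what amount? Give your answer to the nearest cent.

£46.01

£32.21 ÷ 0.7 ≈ £46.01.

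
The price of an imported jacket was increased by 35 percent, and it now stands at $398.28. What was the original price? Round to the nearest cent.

$295.02

The overall multiplier applied was 1.35.
So the original price was $398.28 ÷ 1.35 ≈ $295.02.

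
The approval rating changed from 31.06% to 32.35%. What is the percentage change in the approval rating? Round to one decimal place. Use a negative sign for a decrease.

The change is 32.35 − 31.06 = 1.29 percentage points.
Relative to the original 31.06%, that is 1.29 ÷ 31.06 ≈ 4.2%.

4.2%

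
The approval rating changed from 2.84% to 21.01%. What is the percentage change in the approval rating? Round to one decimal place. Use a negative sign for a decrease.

639.8%

The change is 21.01 − 2.84 = 18.17 percentage points.
Relative to the original 2.84%, that is 18.17 ÷ 2.84 ≈ 639.8%.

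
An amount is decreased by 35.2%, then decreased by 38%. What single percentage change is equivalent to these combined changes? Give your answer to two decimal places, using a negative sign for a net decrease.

-59.82%

A 35.2% decrease multiplies by 0.648.
Then a 38% decrease: 0.648 × 0.62 = 0.40176.
Overall factor 0.40176, i.e. -59.82%.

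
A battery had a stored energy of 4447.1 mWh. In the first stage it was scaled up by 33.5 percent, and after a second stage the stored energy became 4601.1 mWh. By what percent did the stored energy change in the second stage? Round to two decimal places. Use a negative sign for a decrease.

-22.50%

After the first stage: 4447.1 × 1.335 = 5936.8785.
Second-stage multiplier: 4601.1 ÷ 5936.8785 ≈ 0.775003.
That is a change of -22.50%.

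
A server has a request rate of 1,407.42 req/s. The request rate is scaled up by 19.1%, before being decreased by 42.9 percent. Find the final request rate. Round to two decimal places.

957.13 req/s

Each change multiplies by a factor: 1.191 × 0.571 = 0.680061.
1,407.42 × 0.680061 = 957.13145262 ≈ 957.13.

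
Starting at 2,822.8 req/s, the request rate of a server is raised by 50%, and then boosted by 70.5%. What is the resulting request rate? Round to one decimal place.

7,219.3 req/s

Each change multiplies by a factor: 1.5 × 1.705 = 2.5575.
2,822.8 × 2.5575 = 7219.311 ≈ 7,219.3.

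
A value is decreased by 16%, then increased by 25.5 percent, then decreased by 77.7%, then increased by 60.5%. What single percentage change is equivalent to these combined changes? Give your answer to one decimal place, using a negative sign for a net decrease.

-62.3%

The combined multiplier is 0.84 × 1.255 × 0.223 × 1.605 = 0.377313993.
That corresponds to a decrease of 62.3%.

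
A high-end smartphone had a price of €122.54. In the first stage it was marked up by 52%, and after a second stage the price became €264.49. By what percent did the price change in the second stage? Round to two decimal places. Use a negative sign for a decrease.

After the first stage: €122.54 × 1.52 = €186.2608.
Second-stage multiplier: €264.49 ÷ €186.2608 ≈ 1.419998.
That is a change of 42.00%.

42.00%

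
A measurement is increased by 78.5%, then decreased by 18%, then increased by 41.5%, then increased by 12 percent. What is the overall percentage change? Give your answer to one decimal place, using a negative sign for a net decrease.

The combined multiplier is 1.785 × 0.82 × 1.415 × 1.12 = 2.31967176.
That corresponds to an increase of 132.0%.

132.0%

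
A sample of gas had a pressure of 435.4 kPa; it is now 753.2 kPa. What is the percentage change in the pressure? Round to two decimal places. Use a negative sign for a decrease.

Change: 753.2 − 435.4 = 317.8.
Relative to the original: 317.8 ÷ 435.4 ≈ 72.99%.

72.99%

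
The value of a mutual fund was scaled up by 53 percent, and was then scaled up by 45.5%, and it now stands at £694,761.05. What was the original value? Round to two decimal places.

Undoing the 45.5% increase: £694,761.05 ÷ 1.455 ≈ £477499.003436.
Undoing the 53% increase: £477499.003436 ÷ 1.53 ≈ £312,090.85.

£312,090.85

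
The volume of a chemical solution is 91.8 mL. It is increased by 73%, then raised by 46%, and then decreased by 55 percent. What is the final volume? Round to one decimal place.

104.3 mL

73% increase: 91.8 × 1.73 = 158.814.
46% increase: 158.814 × 1.46 = 231.86844.
Apply the 55% decrease: 231.86844 × 0.45 = 104.340798 ≈ 104.3.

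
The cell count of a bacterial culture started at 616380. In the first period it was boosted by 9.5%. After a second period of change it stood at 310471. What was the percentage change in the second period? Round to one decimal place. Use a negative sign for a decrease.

-54.0%

After the first period: 616380 × 1.095 = 674936.1.
Second-period multiplier: 310471 ÷ 674936.1 ≈ 0.46.
That is a change of -54.0%.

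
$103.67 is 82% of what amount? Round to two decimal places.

$126.43

$103.67 ÷ 0.82 ≈ $126.43.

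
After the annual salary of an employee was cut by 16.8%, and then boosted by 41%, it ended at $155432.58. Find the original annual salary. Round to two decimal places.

$132495.04

The overall multiplier applied was 0.832 × 1.41 = 1.17312.
So the original annual salary was $155432.58 ÷ 1.17312 ≈ $132495.04.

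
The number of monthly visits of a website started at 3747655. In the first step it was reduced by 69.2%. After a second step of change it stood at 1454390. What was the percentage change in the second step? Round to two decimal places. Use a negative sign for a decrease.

After the first step: 3747655 × 0.308 = 1154277.74.
Second-step multiplier: 1454390 ÷ 1154277.74 ≈ 1.26.
That is a change of 26.00%.

26.00%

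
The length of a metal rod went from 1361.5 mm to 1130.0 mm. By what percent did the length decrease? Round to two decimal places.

Change: 1130.0 − 1361.5 = -231.5.
Relative to the original: -231.5 ÷ 1361.5 ≈ -17.00%.
So the length decreased by 17.00%.

17.00%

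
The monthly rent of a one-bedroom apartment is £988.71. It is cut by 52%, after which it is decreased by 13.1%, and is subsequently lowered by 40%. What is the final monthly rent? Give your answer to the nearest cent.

Apply the 52% decrease: £988.71 × 0.48 = £474.5808.
Apply the 13.1% decrease: £474.5808 × 0.869 = £412.4107152.
Apply the 40% decrease: £412.4107152 × 0.6 = £247.44642912 ≈ £247.45.

£247.45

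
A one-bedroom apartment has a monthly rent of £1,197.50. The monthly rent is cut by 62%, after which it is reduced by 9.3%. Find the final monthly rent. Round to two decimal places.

£412.73

62% decrease: £1,197.50 × 0.38 = £455.05.
9.3% decrease: £455.05 × 0.907 = £412.73035 ≈ £412.73.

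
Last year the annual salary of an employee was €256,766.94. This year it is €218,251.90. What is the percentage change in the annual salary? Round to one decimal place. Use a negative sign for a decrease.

-15.0%

Change: €218,251.90 − €256,766.94 = -€38,515.04.
Relative to the original: -€38,515.04 ÷ €256,766.94 ≈ -15.0%.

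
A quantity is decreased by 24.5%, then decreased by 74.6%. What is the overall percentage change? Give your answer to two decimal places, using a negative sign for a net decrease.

-80.82%

The combined multiplier is 0.755 × 0.254 = 0.19177.
That corresponds to a decrease of 80.82%.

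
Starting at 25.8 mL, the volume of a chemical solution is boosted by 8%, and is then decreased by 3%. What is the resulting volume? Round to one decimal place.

Each change multiplies by a factor: 1.08 × 0.97 = 1.0476.
25.8 × 1.0476 = 27.02808 ≈ 27.0.

27.0 mL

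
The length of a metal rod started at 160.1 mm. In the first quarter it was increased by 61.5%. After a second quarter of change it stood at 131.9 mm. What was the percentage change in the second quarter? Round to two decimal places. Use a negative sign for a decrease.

-48.99%

After the first quarter: 160.1 × 1.615 = 258.5615.
Second-quarter multiplier: 131.9 ÷ 258.5615 ≈ 0.51013.
That is a change of -48.99%.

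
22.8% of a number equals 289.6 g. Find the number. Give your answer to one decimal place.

1,270.2 g

289.6 g ÷ 0.228 ≈ 1,270.2 g.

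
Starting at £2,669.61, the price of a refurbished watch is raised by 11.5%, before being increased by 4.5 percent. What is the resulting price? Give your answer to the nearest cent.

Apply the 11.5% increase: £2,669.61 × 1.115 = £2976.61515.
Apply the 4.5% increase: £2976.61515 × 1.045 = £3110.56283175 ≈ £3,110.56.

£3,110.56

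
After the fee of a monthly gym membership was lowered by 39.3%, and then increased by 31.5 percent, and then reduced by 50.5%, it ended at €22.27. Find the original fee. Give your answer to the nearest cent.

The overall multiplier applied was 0.607 × 1.315 × 0.495 = 0.395111475.
So the original fee was €22.27 ÷ 0.395111475 ≈ €56.36.

€56.36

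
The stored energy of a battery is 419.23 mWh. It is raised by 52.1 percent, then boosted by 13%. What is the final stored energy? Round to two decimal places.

720.54 mWh

Each change multiplies by a factor: 1.521 × 1.13 = 1.71873.
419.23 × 1.71873 = 720.5431779 ≈ 720.54.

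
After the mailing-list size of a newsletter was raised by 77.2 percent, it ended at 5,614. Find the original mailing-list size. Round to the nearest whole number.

3,168

The overall multiplier applied was 1.772.
So the original mailing-list size was 5,614 ÷ 1.772 ≈ 3,168.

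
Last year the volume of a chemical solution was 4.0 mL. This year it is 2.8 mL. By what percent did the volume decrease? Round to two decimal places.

30.00%

Change: 2.8 − 4.0 = -1.2.
Relative to the original: -1.2 ÷ 4.0 = -30.00%.
So the volume decreased by 30.00%.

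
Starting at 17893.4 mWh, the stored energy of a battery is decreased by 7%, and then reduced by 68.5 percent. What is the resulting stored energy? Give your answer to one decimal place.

Each change multiplies by a factor: 0.93 × 0.315 = 0.29295.
17893.4 × 0.29295 = 5241.87153 ≈ 5241.9.

5241.9 mWh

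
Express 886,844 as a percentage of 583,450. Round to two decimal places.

152.00%

886,844 ÷ 583,450 = 152.00%.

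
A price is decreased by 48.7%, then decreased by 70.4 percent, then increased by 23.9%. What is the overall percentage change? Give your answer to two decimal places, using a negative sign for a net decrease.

-81.19%

The combined multiplier is 0.513 × 0.296 × 1.239 = 0.188139672.
That corresponds to a decrease of 81.19%.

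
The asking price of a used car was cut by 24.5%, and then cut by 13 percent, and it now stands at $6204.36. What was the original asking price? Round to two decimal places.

$9445.63

The overall multiplier applied was 0.755 × 0.87 = 0.65685.
So the original asking price was $6204.36 ÷ 0.65685 ≈ $9445.63.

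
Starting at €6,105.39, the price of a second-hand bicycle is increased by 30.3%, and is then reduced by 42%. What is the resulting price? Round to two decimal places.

€4,614.09

Each change multiplies by a factor: 1.303 × 0.58 = 0.75574.
€6,105.39 × 0.75574 = €4614.0874386 ≈ €4,614.09.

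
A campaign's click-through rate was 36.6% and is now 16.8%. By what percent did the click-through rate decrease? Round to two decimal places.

The change is 16.8 − 36.6 = -19.8 percentage points.
Relative to the original 36.6%, that is -19.8 ÷ 36.6 ≈ -54.10%.
So the click-through rate fell by 54.10%.

54.10%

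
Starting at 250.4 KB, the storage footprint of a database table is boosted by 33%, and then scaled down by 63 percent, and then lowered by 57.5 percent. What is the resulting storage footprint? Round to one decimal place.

Each change multiplies by a factor: 1.33 × 0.37 × 0.425 = 0.2091425.
250.4 × 0.2091425 = 52.369282 ≈ 52.4.

52.4 KB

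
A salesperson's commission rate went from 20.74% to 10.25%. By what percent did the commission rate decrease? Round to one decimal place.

The change is 10.25 − 20.74 = -10.49 percentage points.
Relative to the original 20.74%, that is -10.49 ÷ 20.74 ≈ -50.6%.
So the commission rate fell by 50.6%.

50.6%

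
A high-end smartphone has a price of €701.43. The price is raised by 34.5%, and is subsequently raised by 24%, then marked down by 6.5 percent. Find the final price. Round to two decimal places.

€1093.81

34.5% increase: €701.43 × 1.345 = €943.42335.
Apply the 24% increase: €943.42335 × 1.24 = €1169.844954.
6.5% decrease: €1169.844954 × 0.935 = €1093.80503199 ≈ €1093.81.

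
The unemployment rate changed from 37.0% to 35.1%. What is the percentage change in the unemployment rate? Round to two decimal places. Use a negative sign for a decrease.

-5.14%

The change is 35.1 − 37.0 = -1.9 percentage points.
Relative to the original 37.0%, that is -1.9 ÷ 37.0 ≈ -5.14%.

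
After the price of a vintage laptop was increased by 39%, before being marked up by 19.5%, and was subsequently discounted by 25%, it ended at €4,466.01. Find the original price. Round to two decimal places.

€3,584.89

Undoing the 25% decrease: €4,466.01 ÷ 0.75 = €5954.68.
Undoing the 19.5% increase: €5954.68 ÷ 1.195 ≈ €4982.995816.
Undoing the 39% increase: €4982.995816 ÷ 1.39 ≈ €3,584.89.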